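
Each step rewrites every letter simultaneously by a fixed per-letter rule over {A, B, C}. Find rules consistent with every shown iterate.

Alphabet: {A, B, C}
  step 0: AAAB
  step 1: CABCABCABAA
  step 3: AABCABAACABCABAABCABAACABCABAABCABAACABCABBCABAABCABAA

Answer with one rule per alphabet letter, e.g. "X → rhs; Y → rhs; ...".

A->CAB, B->AA, C->B

  step 0 ⇒ step 1: AAAB ⇒ CAB·CAB·CAB·AA
    A ↦ CAB
    B ↦ AA
    C ↦ B  (constrained at step 1)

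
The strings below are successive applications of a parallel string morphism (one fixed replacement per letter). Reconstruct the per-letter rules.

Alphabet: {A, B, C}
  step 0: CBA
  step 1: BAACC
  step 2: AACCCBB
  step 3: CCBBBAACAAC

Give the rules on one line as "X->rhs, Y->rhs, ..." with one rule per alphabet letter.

  step 2 ⇒ step 3: AACCCBB ⇒ C·C·B·B·B·AAC·AAC
    A ↦ C
    B ↦ AAC
    C ↦ B

A->C, B->AAC, C->B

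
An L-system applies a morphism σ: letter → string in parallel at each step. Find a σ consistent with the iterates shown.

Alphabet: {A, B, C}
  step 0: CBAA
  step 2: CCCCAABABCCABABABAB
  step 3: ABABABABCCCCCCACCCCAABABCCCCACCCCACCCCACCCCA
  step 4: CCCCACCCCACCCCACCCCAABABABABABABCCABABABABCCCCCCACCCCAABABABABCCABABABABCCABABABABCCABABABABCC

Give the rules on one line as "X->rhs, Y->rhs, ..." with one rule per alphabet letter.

  step 3 ⇒ step 4: ABABABABCCCCCCACCCCAABABCCCCACCCCACCCCACCCCA ⇒ CC·CCA·CC·CCA·CC·CCA·CC·CCA·AB·AB·AB·AB·AB·AB·CC·AB·AB·AB·AB·CC·CC·CCA·CC·CCA·AB·AB·AB·AB·CC·AB·AB·AB·AB·CC·AB·AB·AB·AB·CC·AB·AB·AB·AB·CC
    A ↦ CC
    B ↦ CCA
    C ↦ AB

A->CC, B->CCA, C->AB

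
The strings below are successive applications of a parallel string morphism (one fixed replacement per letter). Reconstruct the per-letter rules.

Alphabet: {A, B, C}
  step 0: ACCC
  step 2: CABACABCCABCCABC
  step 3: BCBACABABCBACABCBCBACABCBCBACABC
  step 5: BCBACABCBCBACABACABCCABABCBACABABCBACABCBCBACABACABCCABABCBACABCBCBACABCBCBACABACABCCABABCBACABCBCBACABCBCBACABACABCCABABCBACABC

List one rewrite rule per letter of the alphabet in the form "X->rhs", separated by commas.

A->BA, B->CA, C->BC

  step 2 ⇒ step 3: CABACABCCABCCABC ⇒ BC·BA·CA·BA·BC·BA·CA·BC·BC·BA·CA·BC·BC·BA·CA·BC
    A ↦ BA
    B ↦ CA
    C ↦ BC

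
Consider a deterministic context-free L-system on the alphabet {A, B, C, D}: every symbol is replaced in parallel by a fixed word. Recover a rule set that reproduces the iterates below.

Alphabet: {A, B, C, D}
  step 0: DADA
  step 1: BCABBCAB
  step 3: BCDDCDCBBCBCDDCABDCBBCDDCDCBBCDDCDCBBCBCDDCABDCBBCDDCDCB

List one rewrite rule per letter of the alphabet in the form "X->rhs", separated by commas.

A->AB, B->DCB, C->DDC, D->BC

  step 0 ⇒ step 1: DADA ⇒ BC·AB·BC·AB
    A ↦ AB
    D ↦ BC
    B ↦ DCB  (constrained at step 1)
    C ↦ DDC  (constrained at step 1)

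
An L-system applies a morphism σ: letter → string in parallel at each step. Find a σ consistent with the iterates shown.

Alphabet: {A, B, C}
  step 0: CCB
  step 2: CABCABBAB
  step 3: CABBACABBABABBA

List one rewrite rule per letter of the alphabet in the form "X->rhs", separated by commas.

A->B, B->BA, C->CA

  step 2 ⇒ step 3: CABCABBAB ⇒ CA·B·BA·CA·B·BA·BA·B·BA
    A ↦ B
    B ↦ BA
    C ↦ CA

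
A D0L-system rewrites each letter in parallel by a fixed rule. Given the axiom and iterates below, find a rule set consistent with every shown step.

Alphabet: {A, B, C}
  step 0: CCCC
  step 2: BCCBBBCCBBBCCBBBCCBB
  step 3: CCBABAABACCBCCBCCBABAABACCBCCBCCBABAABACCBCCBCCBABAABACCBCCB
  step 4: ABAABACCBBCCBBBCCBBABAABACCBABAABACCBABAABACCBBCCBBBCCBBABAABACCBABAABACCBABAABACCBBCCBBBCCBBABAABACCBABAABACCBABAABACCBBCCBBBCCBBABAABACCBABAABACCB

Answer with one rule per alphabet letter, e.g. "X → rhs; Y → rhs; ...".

A->B, B->CCB, C->ABA

  step 3 ⇒ step 4: CCBABAABACCBCCBCCBABAABACCBCCBCCBABAABACCBCCBCCBABAABACCBCCB ⇒ ABA·ABA·CCB·B·CCB·B·B·CCB·B·ABA·ABA·CCB·ABA·ABA·CCB·ABA·ABA·CCB·B·CCB·B·B·CCB·B·ABA·ABA·CCB·ABA·ABA·CCB·ABA·ABA·CCB·B·CCB·B·B·CCB·B·ABA·ABA·CCB·ABA·ABA·CCB·ABA·ABA·CCB·B·CCB·B·B·CCB·B·ABA·ABA·CCB·ABA·ABA·CCB
    A ↦ B
    B ↦ CCB
    C ↦ ABA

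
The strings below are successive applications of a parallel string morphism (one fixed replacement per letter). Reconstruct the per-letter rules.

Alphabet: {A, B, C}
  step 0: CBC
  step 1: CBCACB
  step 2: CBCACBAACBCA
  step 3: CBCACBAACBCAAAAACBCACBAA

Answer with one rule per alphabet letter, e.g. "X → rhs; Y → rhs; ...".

A->AA, B->CA, C->CB

  step 2 ⇒ step 3: CBCACBAACBCA ⇒ CB·CA·CB·AA·CB·CA·AA·AA·CB·CA·CB·AA
    A ↦ AA
    B ↦ CA
    C ↦ CB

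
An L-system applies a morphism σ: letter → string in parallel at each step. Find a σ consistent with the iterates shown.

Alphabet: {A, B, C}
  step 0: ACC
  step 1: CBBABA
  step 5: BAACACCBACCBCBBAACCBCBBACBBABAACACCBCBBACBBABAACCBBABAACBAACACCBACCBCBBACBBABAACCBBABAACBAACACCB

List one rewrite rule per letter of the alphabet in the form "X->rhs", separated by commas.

  step 0 ⇒ step 1: ACC ⇒ CB·BA·BA
    A ↦ CB
    C ↦ BA
    B ↦ AC  (constrained at step 1)

A->CB, B->AC, C->BA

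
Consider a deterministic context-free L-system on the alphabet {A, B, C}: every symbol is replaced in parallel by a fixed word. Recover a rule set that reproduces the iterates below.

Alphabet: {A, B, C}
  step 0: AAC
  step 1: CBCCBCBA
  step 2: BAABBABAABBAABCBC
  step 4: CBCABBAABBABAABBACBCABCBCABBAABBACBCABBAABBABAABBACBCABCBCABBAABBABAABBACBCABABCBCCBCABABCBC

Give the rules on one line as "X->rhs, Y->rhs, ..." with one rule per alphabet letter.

A->CBC, B->AB, C->BA

  step 1 ⇒ step 2: CBCCBCBA ⇒ BA·AB·BA·BA·AB·BA·AB·CBC
    A ↦ CBC
    B ↦ AB
    C ↦ BA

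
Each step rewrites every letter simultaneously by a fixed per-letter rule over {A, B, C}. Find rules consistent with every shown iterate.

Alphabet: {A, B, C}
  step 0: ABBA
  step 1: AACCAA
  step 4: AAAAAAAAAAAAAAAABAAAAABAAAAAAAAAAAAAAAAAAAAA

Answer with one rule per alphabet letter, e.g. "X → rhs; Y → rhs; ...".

A->AA, B->C, C->BA

  step 0 ⇒ step 1: ABBA ⇒ AA·C·C·AA
    A ↦ AA
    B ↦ C
    C ↦ BA  (constrained at step 1)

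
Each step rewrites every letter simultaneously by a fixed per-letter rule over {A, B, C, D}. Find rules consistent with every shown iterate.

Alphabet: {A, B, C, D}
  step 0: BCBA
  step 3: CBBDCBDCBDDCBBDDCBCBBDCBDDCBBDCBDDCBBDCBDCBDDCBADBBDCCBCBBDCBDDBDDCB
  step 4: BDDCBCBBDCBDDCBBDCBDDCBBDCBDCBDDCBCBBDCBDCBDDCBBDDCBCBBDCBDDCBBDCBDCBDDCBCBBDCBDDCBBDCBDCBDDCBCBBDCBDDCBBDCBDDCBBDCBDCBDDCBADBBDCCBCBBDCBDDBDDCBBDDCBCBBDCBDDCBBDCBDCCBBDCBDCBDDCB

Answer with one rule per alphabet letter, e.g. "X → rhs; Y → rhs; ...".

A->ADB, B->CB, C->BDD, D->BDC

  step 3 ⇒ step 4: CBBDCBDCBDDCBBDDCBCBBDCBDDCBBDCBDDCBBDCBDCBDDCBADBBDCCBCBBDCBDDBDDCB ⇒ BDD·CB·CB·BDC·BDD·CB·BDC·BDD·CB·BDC·BDC·BDD·CB·CB·BDC·BDC·BDD·CB·BDD·CB·CB·BDC·BDD·CB·BDC·BDC·BDD·CB·CB·BDC·BDD·CB·BDC·BDC·BDD·CB·CB·BDC·BDD·CB·BDC·BDD·CB·BDC·BDC·BDD·CB·ADB·BDC·CB·CB·BDC·BDD·BDD·CB·BDD·CB·CB·BDC·BDD·CB·BDC·BDC·CB·BDC·BDC·BDD·CB
    A ↦ ADB
    B ↦ CB
    C ↦ BDD
    D ↦ BDC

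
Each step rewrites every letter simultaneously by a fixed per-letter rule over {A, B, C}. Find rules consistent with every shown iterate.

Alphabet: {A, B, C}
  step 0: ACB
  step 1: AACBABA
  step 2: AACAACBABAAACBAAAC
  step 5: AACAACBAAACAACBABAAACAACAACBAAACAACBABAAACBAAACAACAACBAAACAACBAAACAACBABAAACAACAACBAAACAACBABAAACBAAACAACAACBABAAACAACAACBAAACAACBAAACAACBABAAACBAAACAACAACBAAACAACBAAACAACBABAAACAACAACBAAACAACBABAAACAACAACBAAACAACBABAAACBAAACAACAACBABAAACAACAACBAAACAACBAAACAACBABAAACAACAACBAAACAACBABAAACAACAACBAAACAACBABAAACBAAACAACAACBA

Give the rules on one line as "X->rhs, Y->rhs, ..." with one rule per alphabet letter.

  step 1 ⇒ step 2: AACBABA ⇒ AAC·AAC·BA·BA·AAC·BA·AAC
    A ↦ AAC
    B ↦ BA
    C ↦ BA

A->AAC, B->BA, C->BA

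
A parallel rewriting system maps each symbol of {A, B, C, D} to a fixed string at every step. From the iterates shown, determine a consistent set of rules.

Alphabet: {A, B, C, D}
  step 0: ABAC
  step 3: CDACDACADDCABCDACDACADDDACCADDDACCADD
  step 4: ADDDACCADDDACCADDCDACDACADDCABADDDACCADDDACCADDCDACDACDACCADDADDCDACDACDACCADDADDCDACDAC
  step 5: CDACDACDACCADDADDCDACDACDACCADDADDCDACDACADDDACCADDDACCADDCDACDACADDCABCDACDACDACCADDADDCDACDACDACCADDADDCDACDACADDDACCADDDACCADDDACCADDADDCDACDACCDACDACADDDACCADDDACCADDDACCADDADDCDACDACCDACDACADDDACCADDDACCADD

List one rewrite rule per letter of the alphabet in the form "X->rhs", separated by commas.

  step 4 ⇒ step 5: ADDDACCADDDACCADDCDACDACADDCABADDDACCADDDACCADDCDACDACDACCADDADDCDACDACDACCADDADDCDACDAC ⇒ C·DAC·DAC·DAC·C·ADD·ADD·C·DAC·DAC·DAC·C·ADD·ADD·C·DAC·DAC·ADD·DAC·C·ADD·DAC·C·ADD·C·DAC·DAC·ADD·C·AB·C·DAC·DAC·DAC·C·ADD·ADD·C·DAC·DAC·DAC·C·ADD·ADD·C·DAC·DAC·ADD·DAC·C·ADD·DAC·C·ADD·DAC·C·ADD·ADD·C·DAC·DAC·C·DAC·DAC·ADD·DAC·C·ADD·DAC·C·ADD·DAC·C·ADD·ADD·C·DAC·DAC·C·DAC·DAC·ADD·DAC·C·ADD·DAC·C·ADD
    A ↦ C
    B ↦ AB
    C ↦ ADD
    D ↦ DAC

A->C, B->AB, C->ADD, D->DAC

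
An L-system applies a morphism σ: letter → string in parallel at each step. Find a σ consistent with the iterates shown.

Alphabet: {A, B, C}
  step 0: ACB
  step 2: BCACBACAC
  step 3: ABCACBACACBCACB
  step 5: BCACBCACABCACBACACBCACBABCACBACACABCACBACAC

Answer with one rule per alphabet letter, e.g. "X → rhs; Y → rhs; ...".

A->CAC, B->A, C->B

  step 2 ⇒ step 3: BCACBACAC ⇒ A·B·CAC·B·A·CAC·B·CAC·B
    A ↦ CAC
    B ↦ A
    C ↦ B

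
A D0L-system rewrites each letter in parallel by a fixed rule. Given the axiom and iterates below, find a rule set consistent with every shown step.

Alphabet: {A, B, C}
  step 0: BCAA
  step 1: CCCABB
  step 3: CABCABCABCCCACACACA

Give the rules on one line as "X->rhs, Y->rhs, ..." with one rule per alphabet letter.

  step 0 ⇒ step 1: BCAA ⇒ CC·CA·B·B
    A ↦ B
    B ↦ CC
    C ↦ CA

A->B, B->CC, C->CA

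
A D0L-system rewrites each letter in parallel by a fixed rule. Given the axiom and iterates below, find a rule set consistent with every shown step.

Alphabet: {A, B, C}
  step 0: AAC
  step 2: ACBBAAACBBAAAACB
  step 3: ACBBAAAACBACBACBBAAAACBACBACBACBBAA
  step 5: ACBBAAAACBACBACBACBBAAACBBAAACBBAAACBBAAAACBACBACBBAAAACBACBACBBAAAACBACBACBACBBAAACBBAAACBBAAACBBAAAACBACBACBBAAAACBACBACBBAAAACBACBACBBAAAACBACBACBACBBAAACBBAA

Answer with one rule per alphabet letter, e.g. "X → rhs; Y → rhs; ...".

  step 2 ⇒ step 3: ACBBAAACBBAAAACB ⇒ ACB·BA·A·A·ACB·ACB·ACB·BA·A·A·ACB·ACB·ACB·ACB·BA·A
    A ↦ ACB
    B ↦ A
    C ↦ BA

A->ACB, B->A, C->BA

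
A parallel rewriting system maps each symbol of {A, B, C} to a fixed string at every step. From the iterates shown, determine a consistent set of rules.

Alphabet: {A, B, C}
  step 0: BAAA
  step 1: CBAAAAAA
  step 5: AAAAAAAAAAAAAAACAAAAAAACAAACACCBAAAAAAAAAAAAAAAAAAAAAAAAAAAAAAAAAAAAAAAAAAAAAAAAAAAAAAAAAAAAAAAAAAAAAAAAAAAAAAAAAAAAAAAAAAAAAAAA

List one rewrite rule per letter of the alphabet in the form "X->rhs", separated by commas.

  step 0 ⇒ step 1: BAAA ⇒ CB·AA·AA·AA
    A ↦ AA
    B ↦ CB
    C ↦ AC  (constrained at step 1)

A->AA, B->CB, C->AC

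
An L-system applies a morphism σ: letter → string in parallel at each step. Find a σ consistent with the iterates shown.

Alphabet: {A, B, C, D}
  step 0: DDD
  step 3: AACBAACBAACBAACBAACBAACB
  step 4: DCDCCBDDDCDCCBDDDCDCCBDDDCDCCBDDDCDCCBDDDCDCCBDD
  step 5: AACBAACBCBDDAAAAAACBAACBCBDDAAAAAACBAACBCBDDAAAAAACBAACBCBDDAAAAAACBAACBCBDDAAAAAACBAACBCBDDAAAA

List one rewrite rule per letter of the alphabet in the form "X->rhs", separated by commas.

A->DC, B->DD, C->CB, D->AA

  step 4 ⇒ step 5: DCDCCBDDDCDCCBDDDCDCCBDDDCDCCBDDDCDCCBDDDCDCCBDD ⇒ AA·CB·AA·CB·CB·DD·AA·AA·AA·CB·AA·CB·CB·DD·AA·AA·AA·CB·AA·CB·CB·DD·AA·AA·AA·CB·AA·CB·CB·DD·AA·AA·AA·CB·AA·CB·CB·DD·AA·AA·AA·CB·AA·CB·CB·DD·AA·AA
    B ↦ DD
    C ↦ CB
    D ↦ AA
  step 3 ⇒ step 4: AACBAACBAACBAACBAACBAACB ⇒ DC·DC·CB·DD·DC·DC·CB·DD·DC·DC·CB·DD·DC·DC·CB·DD·DC·DC·CB·DD·DC·DC·CB·DD
    A ↦ DC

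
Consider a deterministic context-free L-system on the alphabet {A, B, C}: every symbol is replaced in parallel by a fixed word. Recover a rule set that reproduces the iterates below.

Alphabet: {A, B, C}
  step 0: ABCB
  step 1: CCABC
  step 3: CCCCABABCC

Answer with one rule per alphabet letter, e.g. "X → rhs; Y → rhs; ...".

A->C, B->C, C->AB

  step 0 ⇒ step 1: ABCB ⇒ C·C·AB·C
    A ↦ C
    B ↦ C
    C ↦ AB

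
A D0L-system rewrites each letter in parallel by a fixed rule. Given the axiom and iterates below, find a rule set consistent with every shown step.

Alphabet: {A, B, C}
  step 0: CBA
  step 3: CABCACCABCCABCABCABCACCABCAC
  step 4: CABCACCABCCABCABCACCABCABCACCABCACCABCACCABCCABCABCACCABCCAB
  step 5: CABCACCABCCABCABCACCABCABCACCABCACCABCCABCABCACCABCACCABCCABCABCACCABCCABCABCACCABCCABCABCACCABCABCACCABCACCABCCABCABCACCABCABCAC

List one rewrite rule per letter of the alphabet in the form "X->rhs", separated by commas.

A->C, B->AC, C->CAB

  step 4 ⇒ step 5: CABCACCABCCABCABCACCABCABCACCABCACCABCACCABCCABCABCACCABCCAB ⇒ CAB·C·AC·CAB·C·CAB·CAB·C·AC·CAB·CAB·C·AC·CAB·C·AC·CAB·C·CAB·CAB·C·AC·CAB·C·AC·CAB·C·CAB·CAB·C·AC·CAB·C·CAB·CAB·C·AC·CAB·C·CAB·CAB·C·AC·CAB·CAB·C·AC·CAB·C·AC·CAB·C·CAB·CAB·C·AC·CAB·CAB·C·AC
    A ↦ C
    B ↦ AC
    C ↦ CAB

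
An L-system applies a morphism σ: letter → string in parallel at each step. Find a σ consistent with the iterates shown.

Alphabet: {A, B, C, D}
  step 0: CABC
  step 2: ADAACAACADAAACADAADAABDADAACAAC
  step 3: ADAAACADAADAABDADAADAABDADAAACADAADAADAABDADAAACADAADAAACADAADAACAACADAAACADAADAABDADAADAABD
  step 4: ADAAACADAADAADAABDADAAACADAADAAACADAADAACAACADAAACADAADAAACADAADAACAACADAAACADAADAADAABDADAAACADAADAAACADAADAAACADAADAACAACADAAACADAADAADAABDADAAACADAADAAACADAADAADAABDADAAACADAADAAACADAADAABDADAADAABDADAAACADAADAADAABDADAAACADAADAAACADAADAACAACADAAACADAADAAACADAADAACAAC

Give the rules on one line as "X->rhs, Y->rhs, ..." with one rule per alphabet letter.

  step 3 ⇒ step 4: ADAAACADAADAABDADAADAABDADAAACADAADAADAABDADAAACADAADAAACADAADAACAACADAAACADAADAABDADAADAABD ⇒ ADA·AAC·ADA·ADA·ADA·ABD·ADA·AAC·ADA·ADA·AAC·ADA·ADA·AC·AAC·ADA·AAC·ADA·ADA·AAC·ADA·ADA·AC·AAC·ADA·AAC·ADA·ADA·ADA·ABD·ADA·AAC·ADA·ADA·AAC·ADA·ADA·AAC·ADA·ADA·AC·AAC·ADA·AAC·ADA·ADA·ADA·ABD·ADA·AAC·ADA·ADA·AAC·ADA·ADA·ADA·ABD·ADA·AAC·ADA·ADA·AAC·ADA·ADA·ABD·ADA·ADA·ABD·ADA·AAC·ADA·ADA·ADA·ABD·ADA·AAC·ADA·ADA·AAC·ADA·ADA·AC·AAC·ADA·AAC·ADA·ADA·AAC·ADA·ADA·AC·AAC
    A ↦ ADA
    B ↦ AC
    C ↦ ABD
    D ↦ AAC

A->ADA, B->AC, C->ABD, D->AAC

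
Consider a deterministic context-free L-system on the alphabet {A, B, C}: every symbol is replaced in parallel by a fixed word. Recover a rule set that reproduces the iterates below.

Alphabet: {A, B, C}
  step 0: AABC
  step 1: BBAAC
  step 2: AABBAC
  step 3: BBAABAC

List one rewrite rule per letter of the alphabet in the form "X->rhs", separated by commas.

A->B, B->A, C->AC

  step 2 ⇒ step 3: AABBAC ⇒ B·B·A·A·B·AC
    A ↦ B
    B ↦ A
    C ↦ AC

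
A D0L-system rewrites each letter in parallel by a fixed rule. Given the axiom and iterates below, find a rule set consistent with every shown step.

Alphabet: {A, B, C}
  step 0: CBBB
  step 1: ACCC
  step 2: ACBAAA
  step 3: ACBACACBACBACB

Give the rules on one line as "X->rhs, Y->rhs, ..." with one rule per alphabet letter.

A->ACB, B->C, C->A

  step 2 ⇒ step 3: ACBAAA ⇒ ACB·A·C·ACB·ACB·ACB
    A ↦ ACB
    B ↦ C
    C ↦ A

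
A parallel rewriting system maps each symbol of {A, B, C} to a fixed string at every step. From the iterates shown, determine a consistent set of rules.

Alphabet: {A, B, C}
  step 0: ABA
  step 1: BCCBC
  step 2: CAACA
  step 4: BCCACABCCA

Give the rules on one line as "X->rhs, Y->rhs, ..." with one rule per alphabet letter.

A->BC, B->C, C->A

  step 1 ⇒ step 2: BCCBC ⇒ C·A·A·C·A
    B ↦ C
    C ↦ A
  step 0 ⇒ step 1: ABA ⇒ BC·C·BC
    A ↦ BC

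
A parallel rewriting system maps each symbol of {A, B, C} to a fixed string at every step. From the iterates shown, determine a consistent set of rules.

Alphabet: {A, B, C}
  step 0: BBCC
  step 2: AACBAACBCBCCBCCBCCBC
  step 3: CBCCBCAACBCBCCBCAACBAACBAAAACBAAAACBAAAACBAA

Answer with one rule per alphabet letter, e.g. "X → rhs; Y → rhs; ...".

  step 2 ⇒ step 3: AACBAACBCBCCBCCBCCBC ⇒ CBC·CBC·AA·CB·CBC·CBC·AA·CB·AA·CB·AA·AA·CB·AA·AA·CB·AA·AA·CB·AA
    A ↦ CBC
    B ↦ CB
    C ↦ AA

A->CBC, B->CB, C->AA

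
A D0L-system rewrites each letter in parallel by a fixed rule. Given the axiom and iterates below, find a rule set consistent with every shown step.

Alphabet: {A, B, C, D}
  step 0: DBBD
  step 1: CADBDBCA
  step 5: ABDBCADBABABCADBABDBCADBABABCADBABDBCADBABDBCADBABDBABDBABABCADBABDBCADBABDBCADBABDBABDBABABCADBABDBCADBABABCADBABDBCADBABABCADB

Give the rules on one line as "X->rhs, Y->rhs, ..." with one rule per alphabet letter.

A->AB, B->DB, C->AB, D->CA

  step 0 ⇒ step 1: DBBD ⇒ CA·DB·DB·CA
    B ↦ DB
    D ↦ CA
    A ↦ AB  (constrained at step 1)
    C ↦ AB  (constrained at step 1)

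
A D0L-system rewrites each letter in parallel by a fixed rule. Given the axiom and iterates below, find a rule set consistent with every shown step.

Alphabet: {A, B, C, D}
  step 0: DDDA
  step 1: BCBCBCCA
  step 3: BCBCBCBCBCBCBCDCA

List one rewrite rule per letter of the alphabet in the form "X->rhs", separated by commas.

  step 0 ⇒ step 1: DDDA ⇒ BC·BC·BC·CA
    A ↦ CA
    D ↦ BC
    B ↦ D  (constrained at step 1)
    C ↦ D  (constrained at step 1)

A->CA, B->D, C->D, D->BC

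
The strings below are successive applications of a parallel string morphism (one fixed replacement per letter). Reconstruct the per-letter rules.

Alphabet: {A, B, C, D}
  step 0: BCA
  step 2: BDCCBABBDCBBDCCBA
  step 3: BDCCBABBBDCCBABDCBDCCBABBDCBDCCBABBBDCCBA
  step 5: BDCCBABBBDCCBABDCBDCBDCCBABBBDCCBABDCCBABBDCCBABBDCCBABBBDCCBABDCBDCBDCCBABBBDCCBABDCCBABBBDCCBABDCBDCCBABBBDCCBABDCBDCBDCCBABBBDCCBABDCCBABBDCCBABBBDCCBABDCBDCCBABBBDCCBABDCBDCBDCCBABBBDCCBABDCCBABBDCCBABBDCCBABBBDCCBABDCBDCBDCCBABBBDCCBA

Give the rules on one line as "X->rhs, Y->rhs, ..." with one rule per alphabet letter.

  step 2 ⇒ step 3: BDCCBABBDCBBDCCBA ⇒ BDC·CBA·B·B·BDC·CBA·BDC·BDC·CBA·B·BDC·BDC·CBA·B·B·BDC·CBA
    A ↦ CBA
    B ↦ BDC
    C ↦ B
    D ↦ CBA

A->CBA, B->BDC, C->B, D->CBA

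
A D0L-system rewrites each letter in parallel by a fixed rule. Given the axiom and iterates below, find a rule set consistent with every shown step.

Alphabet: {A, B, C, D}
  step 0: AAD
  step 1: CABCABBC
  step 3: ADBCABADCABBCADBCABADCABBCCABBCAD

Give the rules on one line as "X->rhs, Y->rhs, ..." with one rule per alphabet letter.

A->CAB, B->AD, C->B, D->BC

  step 0 ⇒ step 1: AAD ⇒ CAB·CAB·BC
    A ↦ CAB
    D ↦ BC
    B ↦ AD  (constrained at step 1)
    C ↦ B  (constrained at step 1)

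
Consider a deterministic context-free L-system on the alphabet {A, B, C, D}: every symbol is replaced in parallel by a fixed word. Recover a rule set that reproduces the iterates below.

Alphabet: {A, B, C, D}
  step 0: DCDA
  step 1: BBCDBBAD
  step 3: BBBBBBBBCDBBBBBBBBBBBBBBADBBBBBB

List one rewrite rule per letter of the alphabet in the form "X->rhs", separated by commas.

A->AD, B->BB, C->CD, D->BB

  step 0 ⇒ step 1: DCDA ⇒ BB·CD·BB·AD
    A ↦ AD
    C ↦ CD
    D ↦ BB
    B ↦ BB  (constrained at step 1)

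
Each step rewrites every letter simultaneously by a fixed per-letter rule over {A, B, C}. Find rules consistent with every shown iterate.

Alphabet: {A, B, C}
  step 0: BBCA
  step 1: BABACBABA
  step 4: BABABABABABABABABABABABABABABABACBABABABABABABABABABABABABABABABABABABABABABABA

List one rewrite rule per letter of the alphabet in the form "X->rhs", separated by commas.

  step 0 ⇒ step 1: BBCA ⇒ BA·BA·CBA·BA
    A ↦ BA
    B ↦ BA
    C ↦ CBA

A->BA, B->BA, C->CBA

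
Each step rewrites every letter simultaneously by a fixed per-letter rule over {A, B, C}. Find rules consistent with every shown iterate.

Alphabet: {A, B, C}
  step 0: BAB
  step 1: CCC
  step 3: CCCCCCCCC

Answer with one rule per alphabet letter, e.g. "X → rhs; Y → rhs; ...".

A->C, B->C, C->BAB

  step 0 ⇒ step 1: BAB ⇒ C·C·C
    A ↦ C
    B ↦ C
    C ↦ BAB  (constrained at step 1)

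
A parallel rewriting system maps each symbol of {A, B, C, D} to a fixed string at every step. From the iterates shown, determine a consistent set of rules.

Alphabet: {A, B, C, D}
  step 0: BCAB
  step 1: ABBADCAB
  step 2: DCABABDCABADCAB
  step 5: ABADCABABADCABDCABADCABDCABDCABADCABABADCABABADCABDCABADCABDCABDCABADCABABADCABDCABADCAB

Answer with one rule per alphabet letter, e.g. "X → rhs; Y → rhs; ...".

  step 1 ⇒ step 2: ABBADCAB ⇒ DC·AB·AB·DC·A·BA·DC·AB
    A ↦ DC
    B ↦ AB
    C ↦ BA
    D ↦ A

A->DC, B->AB, C->BA, D->A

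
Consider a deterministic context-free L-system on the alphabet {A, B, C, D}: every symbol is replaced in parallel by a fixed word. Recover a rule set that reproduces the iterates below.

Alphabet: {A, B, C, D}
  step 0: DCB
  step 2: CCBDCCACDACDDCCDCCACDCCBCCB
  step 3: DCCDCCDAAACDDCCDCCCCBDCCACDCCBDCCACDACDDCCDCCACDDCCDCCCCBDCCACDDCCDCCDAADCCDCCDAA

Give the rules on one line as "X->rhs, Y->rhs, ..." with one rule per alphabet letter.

  step 2 ⇒ step 3: CCBDCCACDACDDCCDCCACDCCBCCB ⇒ DCC·DCC·DAA·ACD·DCC·DCC·CCB·DCC·ACD·CCB·DCC·ACD·ACD·DCC·DCC·ACD·DCC·DCC·CCB·DCC·ACD·DCC·DCC·DAA·DCC·DCC·DAA
    A ↦ CCB
    B ↦ DAA
    C ↦ DCC
    D ↦ ACD

A->CCB, B->DAA, C->DCC, D->ACD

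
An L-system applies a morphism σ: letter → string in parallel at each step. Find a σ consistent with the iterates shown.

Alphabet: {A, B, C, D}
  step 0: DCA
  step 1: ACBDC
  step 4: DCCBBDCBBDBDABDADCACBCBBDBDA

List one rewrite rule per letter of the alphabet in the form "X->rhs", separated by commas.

  step 0 ⇒ step 1: DCA ⇒ A·CB·DC
    A ↦ DC
    C ↦ CB
    D ↦ A
    B ↦ BD  (constrained at step 1)

A->DC, B->BD, C->CB, D->A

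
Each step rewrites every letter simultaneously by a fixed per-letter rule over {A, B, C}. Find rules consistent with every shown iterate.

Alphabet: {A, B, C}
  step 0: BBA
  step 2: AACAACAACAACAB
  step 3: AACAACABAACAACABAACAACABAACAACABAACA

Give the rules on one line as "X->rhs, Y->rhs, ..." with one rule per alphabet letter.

  step 2 ⇒ step 3: AACAACAACAACAB ⇒ AAC·AAC·AB·AAC·AAC·AB·AAC·AAC·AB·AAC·AAC·AB·AAC·A
    A ↦ AAC
    B ↦ A
    C ↦ AB

A->AAC, B->A, C->AB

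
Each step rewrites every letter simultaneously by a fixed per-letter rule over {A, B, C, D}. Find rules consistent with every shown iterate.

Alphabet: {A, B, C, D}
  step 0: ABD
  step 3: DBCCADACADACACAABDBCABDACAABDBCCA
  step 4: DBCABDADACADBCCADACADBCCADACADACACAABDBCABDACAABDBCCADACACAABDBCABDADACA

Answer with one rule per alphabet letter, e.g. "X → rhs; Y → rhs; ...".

  step 3 ⇒ step 4: DBCCADACADACACAABDBCABDACAABDBCCA ⇒ DBC·AB·DA·DA·CA·DBC·CA·DA·CA·DBC·CA·DA·CA·DA·CA·CA·AB·DBC·AB·DA·CA·AB·DBC·CA·DA·CA·CA·AB·DBC·AB·DA·DA·CA
    A ↦ CA
    B ↦ AB
    C ↦ DA
    D ↦ DBC

A->CA, B->AB, C->DA, D->DBC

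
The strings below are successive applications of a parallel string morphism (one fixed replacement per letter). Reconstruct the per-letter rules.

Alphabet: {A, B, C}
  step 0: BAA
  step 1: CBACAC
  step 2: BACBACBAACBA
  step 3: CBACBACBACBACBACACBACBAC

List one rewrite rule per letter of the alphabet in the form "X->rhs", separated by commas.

A->AC, B->CB, C->BA

  step 2 ⇒ step 3: BACBACBAACBA ⇒ CB·AC·BA·CB·AC·BA·CB·AC·AC·BA·CB·AC
    A ↦ AC
    B ↦ CB
    C ↦ BA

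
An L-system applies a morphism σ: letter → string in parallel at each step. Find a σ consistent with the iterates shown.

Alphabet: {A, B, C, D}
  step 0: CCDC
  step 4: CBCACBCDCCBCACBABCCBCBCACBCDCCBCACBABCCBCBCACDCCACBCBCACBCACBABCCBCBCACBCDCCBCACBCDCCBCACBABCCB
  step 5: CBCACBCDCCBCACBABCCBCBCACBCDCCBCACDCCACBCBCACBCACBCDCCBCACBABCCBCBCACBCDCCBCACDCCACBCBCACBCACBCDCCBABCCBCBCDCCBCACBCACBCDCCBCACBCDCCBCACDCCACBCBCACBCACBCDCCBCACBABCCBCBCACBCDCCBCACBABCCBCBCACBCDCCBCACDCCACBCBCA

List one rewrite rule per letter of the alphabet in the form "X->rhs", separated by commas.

A->CDC, B->CA, C->CB, D->ABC

  step 4 ⇒ step 5: CBCACBCDCCBCACBABCCBCBCACBCDCCBCACBABCCBCBCACDCCACBCBCACBCACBABCCBCBCACBCDCCBCACBCDCCBCACBABCCB ⇒ CB·CA·CB·CDC·CB·CA·CB·ABC·CB·CB·CA·CB·CDC·CB·CA·CDC·CA·CB·CB·CA·CB·CA·CB·CDC·CB·CA·CB·ABC·CB·CB·CA·CB·CDC·CB·CA·CDC·CA·CB·CB·CA·CB·CA·CB·CDC·CB·ABC·CB·CB·CDC·CB·CA·CB·CA·CB·CDC·CB·CA·CB·CDC·CB·CA·CDC·CA·CB·CB·CA·CB·CA·CB·CDC·CB·CA·CB·ABC·CB·CB·CA·CB·CDC·CB·CA·CB·ABC·CB·CB·CA·CB·CDC·CB·CA·CDC·CA·CB·CB·CA
    A ↦ CDC
    B ↦ CA
    C ↦ CB
    D ↦ ABC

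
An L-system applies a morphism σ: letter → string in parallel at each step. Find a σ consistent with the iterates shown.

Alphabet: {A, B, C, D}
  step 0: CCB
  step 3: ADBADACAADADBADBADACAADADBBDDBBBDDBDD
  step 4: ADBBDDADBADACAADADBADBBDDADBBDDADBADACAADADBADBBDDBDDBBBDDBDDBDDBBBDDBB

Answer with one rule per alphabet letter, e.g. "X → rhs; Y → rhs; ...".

A->AD, B->BDD, C->ACA, D->B

  step 3 ⇒ step 4: ADBADACAADADBADBADACAADADBBDDBBBDDBDD ⇒ AD·B·BDD·AD·B·AD·ACA·AD·AD·B·AD·B·BDD·AD·B·BDD·AD·B·AD·ACA·AD·AD·B·AD·B·BDD·BDD·B·B·BDD·BDD·BDD·B·B·BDD·B·B
    A ↦ AD
    B ↦ BDD
    C ↦ ACA
    D ↦ B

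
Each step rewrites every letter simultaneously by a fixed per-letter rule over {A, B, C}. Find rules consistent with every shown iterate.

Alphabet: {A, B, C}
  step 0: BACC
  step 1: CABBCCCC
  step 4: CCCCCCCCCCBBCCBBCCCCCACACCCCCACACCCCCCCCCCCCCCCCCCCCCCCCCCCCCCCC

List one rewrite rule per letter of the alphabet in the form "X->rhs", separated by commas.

A->BB, B->CA, C->CC

  step 0 ⇒ step 1: BACC ⇒ CA·BB·CC·CC
    A ↦ BB
    B ↦ CA
    C ↦ CC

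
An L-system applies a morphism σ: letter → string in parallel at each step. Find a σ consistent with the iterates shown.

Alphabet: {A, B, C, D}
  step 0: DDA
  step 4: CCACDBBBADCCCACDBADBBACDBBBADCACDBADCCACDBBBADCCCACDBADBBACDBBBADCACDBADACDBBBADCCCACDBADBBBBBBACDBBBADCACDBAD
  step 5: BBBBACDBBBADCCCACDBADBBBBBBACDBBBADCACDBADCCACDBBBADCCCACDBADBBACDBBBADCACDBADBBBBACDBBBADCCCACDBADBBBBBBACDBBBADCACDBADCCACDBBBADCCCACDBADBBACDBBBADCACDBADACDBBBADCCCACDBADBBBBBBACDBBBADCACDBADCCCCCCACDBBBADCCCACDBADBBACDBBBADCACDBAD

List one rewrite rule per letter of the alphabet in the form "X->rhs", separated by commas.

  step 4 ⇒ step 5: CCACDBBBADCCCACDBADBBACDBBBADCACDBADCCACDBBBADCCCACDBADBBACDBBBADCACDBADACDBBBADCCCACDBADBBBBBBACDBBBADCACDBAD ⇒ BB·BB·ACD·BB·BAD·C·C·C·ACD·BAD·BB·BB·BB·ACD·BB·BAD·C·ACD·BAD·C·C·ACD·BB·BAD·C·C·C·ACD·BAD·BB·ACD·BB·BAD·C·ACD·BAD·BB·BB·ACD·BB·BAD·C·C·C·ACD·BAD·BB·BB·BB·ACD·BB·BAD·C·ACD·BAD·C·C·ACD·BB·BAD·C·C·C·ACD·BAD·BB·ACD·BB·BAD·C·ACD·BAD·ACD·BB·BAD·C·C·C·ACD·BAD·BB·BB·BB·ACD·BB·BAD·C·ACD·BAD·C·C·C·C·C·C·ACD·BB·BAD·C·C·C·ACD·BAD·BB·ACD·BB·BAD·C·ACD·BAD
    A ↦ ACD
    B ↦ C
    C ↦ BB
    D ↦ BAD

A->ACD, B->C, C->BB, D->BAD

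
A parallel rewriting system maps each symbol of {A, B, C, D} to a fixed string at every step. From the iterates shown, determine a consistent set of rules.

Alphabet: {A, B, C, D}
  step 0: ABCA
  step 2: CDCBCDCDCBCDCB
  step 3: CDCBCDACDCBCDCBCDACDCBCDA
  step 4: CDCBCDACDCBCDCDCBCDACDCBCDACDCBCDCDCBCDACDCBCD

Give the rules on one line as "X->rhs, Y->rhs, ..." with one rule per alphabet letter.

  step 3 ⇒ step 4: CDCBCDACDCBCDCBCDACDCBCDA ⇒ CD·CB·CD·A·CD·CB·CD·CD·CB·CD·A·CD·CB·CD·A·CD·CB·CD·CD·CB·CD·A·CD·CB·CD
    A ↦ CD
    B ↦ A
    C ↦ CD
    D ↦ CB

A->CD, B->A, C->CD, D->CB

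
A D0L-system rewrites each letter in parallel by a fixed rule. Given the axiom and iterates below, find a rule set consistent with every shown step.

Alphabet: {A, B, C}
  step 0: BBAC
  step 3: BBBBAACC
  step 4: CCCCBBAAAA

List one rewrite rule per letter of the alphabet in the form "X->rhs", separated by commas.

A->B, B->C, C->AA

  step 3 ⇒ step 4: BBBBAACC ⇒ C·C·C·C·B·B·AA·AA
    A ↦ B
    B ↦ C
    C ↦ AA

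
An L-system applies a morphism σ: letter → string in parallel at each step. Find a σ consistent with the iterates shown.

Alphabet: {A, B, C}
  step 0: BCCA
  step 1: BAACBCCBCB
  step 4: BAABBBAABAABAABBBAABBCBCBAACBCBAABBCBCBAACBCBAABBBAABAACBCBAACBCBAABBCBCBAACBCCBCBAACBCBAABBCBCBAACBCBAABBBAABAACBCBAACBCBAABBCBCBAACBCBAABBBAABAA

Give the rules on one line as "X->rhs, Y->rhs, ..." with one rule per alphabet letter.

A->B, B->BAA, C->CBC

  step 0 ⇒ step 1: BCCA ⇒ BAA·CBC·CBC·B
    A ↦ B
    B ↦ BAA
    C ↦ CBC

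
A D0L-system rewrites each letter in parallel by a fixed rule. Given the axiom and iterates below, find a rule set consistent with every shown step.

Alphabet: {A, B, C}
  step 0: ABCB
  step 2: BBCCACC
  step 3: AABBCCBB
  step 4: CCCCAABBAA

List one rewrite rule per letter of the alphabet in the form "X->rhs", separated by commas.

A->CC, B->A, C->B

  step 3 ⇒ step 4: AABBCCBB ⇒ CC·CC·A·A·B·B·A·A
    A ↦ CC
    B ↦ A
    C ↦ B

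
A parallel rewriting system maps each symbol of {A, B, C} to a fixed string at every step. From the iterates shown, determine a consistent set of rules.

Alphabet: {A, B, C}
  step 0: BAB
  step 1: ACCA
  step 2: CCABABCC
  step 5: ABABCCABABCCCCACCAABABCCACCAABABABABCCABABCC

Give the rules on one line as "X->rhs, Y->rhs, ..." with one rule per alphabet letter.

A->CC, B->A, C->AB

  step 1 ⇒ step 2: ACCA ⇒ CC·AB·AB·CC
    A ↦ CC
    C ↦ AB
  step 0 ⇒ step 1: BAB ⇒ A·CC·A
    B ↦ A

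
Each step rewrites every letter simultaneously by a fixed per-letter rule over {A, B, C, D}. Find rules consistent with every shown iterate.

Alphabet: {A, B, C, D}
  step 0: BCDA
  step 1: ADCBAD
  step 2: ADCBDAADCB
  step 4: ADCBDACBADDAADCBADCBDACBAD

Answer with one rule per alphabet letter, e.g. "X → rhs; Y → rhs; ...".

  step 1 ⇒ step 2: ADCBAD ⇒ AD·CB·D·A·AD·CB
    A ↦ AD
    B ↦ A
    C ↦ D
    D ↦ CB

A->AD, B->A, C->D, D->CB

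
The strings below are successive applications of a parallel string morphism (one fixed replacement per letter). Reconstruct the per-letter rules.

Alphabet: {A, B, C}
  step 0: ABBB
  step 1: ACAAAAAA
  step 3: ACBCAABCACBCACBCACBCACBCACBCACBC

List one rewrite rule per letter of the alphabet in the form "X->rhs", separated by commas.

A->AC, B->AA, C->BC

  step 0 ⇒ step 1: ABBB ⇒ AC·AA·AA·AA
    A ↦ AC
    B ↦ AA
    C ↦ BC  (constrained at step 1)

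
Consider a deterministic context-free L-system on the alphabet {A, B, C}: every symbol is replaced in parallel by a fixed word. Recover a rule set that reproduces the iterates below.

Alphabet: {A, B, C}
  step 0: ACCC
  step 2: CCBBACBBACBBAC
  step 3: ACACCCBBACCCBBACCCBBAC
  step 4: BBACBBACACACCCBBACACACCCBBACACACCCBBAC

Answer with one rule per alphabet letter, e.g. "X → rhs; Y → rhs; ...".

  step 3 ⇒ step 4: ACACCCBBACCCBBACCCBBAC ⇒ BB·AC·BB·AC·AC·AC·C·C·BB·AC·AC·AC·C·C·BB·AC·AC·AC·C·C·BB·AC
    A ↦ BB
    B ↦ C
    C ↦ AC

A->BB, B->C, C->AC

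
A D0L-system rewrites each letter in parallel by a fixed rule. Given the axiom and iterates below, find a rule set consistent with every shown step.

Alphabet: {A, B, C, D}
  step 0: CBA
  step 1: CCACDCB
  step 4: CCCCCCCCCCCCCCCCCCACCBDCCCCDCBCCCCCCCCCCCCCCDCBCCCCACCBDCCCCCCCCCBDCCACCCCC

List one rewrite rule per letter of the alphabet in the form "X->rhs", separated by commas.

  step 0 ⇒ step 1: CBA ⇒ CC·AC·DCB
    A ↦ DCB
    B ↦ AC
    C ↦ CC
    D ↦ CBD  (constrained at step 1)

A->DCB, B->AC, C->CC, D->CBD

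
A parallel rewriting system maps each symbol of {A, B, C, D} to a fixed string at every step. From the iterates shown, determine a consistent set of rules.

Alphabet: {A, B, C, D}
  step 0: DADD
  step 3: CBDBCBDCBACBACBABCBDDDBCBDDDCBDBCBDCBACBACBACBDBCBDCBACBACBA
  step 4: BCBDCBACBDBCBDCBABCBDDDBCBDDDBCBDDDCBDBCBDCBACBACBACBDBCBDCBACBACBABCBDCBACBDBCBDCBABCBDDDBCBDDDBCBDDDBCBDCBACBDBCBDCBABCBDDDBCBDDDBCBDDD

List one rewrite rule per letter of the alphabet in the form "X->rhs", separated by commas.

A->DD, B->CBD, C->B, D->CBA

  step 3 ⇒ step 4: CBDBCBDCBACBACBABCBDDDBCBDDDCBDBCBDCBACBACBACBDBCBDCBACBACBA ⇒ B·CBD·CBA·CBD·B·CBD·CBA·B·CBD·DD·B·CBD·DD·B·CBD·DD·CBD·B·CBD·CBA·CBA·CBA·CBD·B·CBD·CBA·CBA·CBA·B·CBD·CBA·CBD·B·CBD·CBA·B·CBD·DD·B·CBD·DD·B·CBD·DD·B·CBD·CBA·CBD·B·CBD·CBA·B·CBD·DD·B·CBD·DD·B·CBD·DD
    A ↦ DD
    B ↦ CBD
    C ↦ B
    D ↦ CBA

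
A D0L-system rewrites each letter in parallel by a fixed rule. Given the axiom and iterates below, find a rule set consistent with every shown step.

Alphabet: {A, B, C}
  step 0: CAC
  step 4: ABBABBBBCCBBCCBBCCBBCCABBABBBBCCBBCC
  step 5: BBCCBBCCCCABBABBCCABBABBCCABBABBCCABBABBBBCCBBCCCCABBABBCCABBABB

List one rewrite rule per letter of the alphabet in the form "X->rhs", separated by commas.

A->BB, B->C, C->ABB

  step 4 ⇒ step 5: ABBABBBBCCBBCCBBCCBBCCABBABBBBCCBBCC ⇒ BB·C·C·BB·C·C·C·C·ABB·ABB·C·C·ABB·ABB·C·C·ABB·ABB·C·C·ABB·ABB·BB·C·C·BB·C·C·C·C·ABB·ABB·C·C·ABB·ABB
    A ↦ BB
    B ↦ C
    C ↦ ABB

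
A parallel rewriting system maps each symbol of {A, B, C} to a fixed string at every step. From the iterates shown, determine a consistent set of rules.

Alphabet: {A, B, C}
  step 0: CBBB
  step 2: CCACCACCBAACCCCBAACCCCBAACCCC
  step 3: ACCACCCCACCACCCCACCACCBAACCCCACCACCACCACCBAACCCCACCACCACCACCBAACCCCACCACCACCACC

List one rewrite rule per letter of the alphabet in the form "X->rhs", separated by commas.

A->CC, B->BAA, C->ACC

  step 2 ⇒ step 3: CCACCACCBAACCCCBAACCCCBAACCCC ⇒ ACC·ACC·CC·ACC·ACC·CC·ACC·ACC·BAA·CC·CC·ACC·ACC·ACC·ACC·BAA·CC·CC·ACC·ACC·ACC·ACC·BAA·CC·CC·ACC·ACC·ACC·ACC
    A ↦ CC
    B ↦ BAA
    C ↦ ACC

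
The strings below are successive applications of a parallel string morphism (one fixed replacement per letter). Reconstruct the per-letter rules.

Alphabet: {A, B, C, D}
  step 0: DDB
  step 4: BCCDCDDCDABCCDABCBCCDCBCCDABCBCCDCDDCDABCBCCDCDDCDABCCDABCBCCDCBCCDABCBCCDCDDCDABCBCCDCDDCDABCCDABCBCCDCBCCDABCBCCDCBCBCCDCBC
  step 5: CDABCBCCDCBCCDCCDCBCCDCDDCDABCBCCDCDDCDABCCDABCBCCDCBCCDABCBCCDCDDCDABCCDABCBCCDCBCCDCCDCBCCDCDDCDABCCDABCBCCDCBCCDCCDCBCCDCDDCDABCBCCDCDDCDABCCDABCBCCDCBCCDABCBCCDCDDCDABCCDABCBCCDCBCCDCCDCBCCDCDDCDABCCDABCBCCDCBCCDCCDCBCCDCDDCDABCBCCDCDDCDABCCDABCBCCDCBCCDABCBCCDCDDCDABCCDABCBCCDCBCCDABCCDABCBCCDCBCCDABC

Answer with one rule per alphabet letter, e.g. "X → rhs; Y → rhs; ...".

A->DD, B->CDA, C->BC, D->CDC

  step 4 ⇒ step 5: BCCDCDDCDABCCDABCBCCDCBCCDABCBCCDCDDCDABCBCCDCDDCDABCCDABCBCCDCBCCDABCBCCDCDDCDABCBCCDCDDCDABCCDABCBCCDCBCCDABCBCCDCBCBCCDCBC ⇒ CDA·BC·BC·CDC·BC·CDC·CDC·BC·CDC·DD·CDA·BC·BC·CDC·DD·CDA·BC·CDA·BC·BC·CDC·BC·CDA·BC·BC·CDC·DD·CDA·BC·CDA·BC·BC·CDC·BC·CDC·CDC·BC·CDC·DD·CDA·BC·CDA·BC·BC·CDC·BC·CDC·CDC·BC·CDC·DD·CDA·BC·BC·CDC·DD·CDA·BC·CDA·BC·BC·CDC·BC·CDA·BC·BC·CDC·DD·CDA·BC·CDA·BC·BC·CDC·BC·CDC·CDC·BC·CDC·DD·CDA·BC·CDA·BC·BC·CDC·BC·CDC·CDC·BC·CDC·DD·CDA·BC·BC·CDC·DD·CDA·BC·CDA·BC·BC·CDC·BC·CDA·BC·BC·CDC·DD·CDA·BC·CDA·BC·BC·CDC·BC·CDA·BC·CDA·BC·BC·CDC·BC·CDA·BC
    A ↦ DD
    B ↦ CDA
    C ↦ BC
    D ↦ CDC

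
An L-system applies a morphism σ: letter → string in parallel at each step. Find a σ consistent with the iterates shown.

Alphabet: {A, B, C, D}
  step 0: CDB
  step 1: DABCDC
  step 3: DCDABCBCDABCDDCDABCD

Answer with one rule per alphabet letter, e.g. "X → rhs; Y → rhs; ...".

A->D, B->DC, C->DA, D->BC

  step 0 ⇒ step 1: CDB ⇒ DA·BC·DC
    B ↦ DC
    C ↦ DA
    D ↦ BC
    A ↦ D  (constrained at step 1)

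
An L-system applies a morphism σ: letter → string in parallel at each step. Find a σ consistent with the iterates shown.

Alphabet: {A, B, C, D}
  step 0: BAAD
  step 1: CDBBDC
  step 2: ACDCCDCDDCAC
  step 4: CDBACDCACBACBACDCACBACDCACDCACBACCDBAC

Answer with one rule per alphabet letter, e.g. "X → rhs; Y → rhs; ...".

  step 1 ⇒ step 2: CDBBDC ⇒ AC·DC·CD·CD·DC·AC
    B ↦ CD
    C ↦ AC
    D ↦ DC
  step 0 ⇒ step 1: BAAD ⇒ CD·B·B·DC
    A ↦ B

A->B, B->CD, C->AC, D->DC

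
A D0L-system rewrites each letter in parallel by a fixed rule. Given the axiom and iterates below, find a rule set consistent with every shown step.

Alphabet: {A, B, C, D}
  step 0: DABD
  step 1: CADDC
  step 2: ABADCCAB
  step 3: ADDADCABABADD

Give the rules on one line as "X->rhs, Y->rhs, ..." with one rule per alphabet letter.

  step 2 ⇒ step 3: ABADCCAB ⇒ AD·D·AD·C·AB·AB·AD·D
    A ↦ AD
    B ↦ D
    C ↦ AB
    D ↦ C

A->AD, B->D, C->AB, D->C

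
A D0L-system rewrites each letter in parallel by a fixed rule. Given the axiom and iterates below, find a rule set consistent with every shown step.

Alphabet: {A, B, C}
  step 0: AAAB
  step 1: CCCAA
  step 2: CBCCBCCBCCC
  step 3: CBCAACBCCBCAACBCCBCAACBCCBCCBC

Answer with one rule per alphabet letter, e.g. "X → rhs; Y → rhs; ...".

A->C, B->AA, C->CBC

  step 2 ⇒ step 3: CBCCBCCBCCC ⇒ CBC·AA·CBC·CBC·AA·CBC·CBC·AA·CBC·CBC·CBC
    B ↦ AA
    C ↦ CBC
  step 0 ⇒ step 1: AAAB ⇒ C·C·C·AA
    A ↦ C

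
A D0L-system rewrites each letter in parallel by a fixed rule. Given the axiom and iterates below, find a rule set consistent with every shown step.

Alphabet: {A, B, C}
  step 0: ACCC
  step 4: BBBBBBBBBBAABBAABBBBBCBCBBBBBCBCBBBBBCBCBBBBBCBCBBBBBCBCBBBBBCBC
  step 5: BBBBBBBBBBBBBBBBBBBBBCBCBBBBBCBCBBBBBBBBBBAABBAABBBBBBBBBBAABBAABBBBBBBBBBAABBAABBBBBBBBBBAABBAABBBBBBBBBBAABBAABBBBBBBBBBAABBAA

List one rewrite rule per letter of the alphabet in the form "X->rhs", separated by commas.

A->BC, B->BB, C->AA

  step 4 ⇒ step 5: BBBBBBBBBBAABBAABBBBBCBCBBBBBCBCBBBBBCBCBBBBBCBCBBBBBCBCBBBBBCBC ⇒ BB·BB·BB·BB·BB·BB·BB·BB·BB·BB·BC·BC·BB·BB·BC·BC·BB·BB·BB·BB·BB·AA·BB·AA·BB·BB·BB·BB·BB·AA·BB·AA·BB·BB·BB·BB·BB·AA·BB·AA·BB·BB·BB·BB·BB·AA·BB·AA·BB·BB·BB·BB·BB·AA·BB·AA·BB·BB·BB·BB·BB·AA·BB·AA
    A ↦ BC
    B ↦ BB
    C ↦ AA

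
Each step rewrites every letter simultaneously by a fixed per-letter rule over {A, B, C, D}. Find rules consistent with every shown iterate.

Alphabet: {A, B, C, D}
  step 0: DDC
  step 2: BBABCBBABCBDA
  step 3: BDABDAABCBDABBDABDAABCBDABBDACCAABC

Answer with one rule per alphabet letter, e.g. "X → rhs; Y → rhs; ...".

  step 2 ⇒ step 3: BBABCBBABCBDA ⇒ BDA·BDA·ABC·BDA·B·BDA·BDA·ABC·BDA·B·BDA·CCA·ABC
    A ↦ ABC
    B ↦ BDA
    C ↦ B
    D ↦ CCA

A->ABC, B->BDA, C->B, D->CCA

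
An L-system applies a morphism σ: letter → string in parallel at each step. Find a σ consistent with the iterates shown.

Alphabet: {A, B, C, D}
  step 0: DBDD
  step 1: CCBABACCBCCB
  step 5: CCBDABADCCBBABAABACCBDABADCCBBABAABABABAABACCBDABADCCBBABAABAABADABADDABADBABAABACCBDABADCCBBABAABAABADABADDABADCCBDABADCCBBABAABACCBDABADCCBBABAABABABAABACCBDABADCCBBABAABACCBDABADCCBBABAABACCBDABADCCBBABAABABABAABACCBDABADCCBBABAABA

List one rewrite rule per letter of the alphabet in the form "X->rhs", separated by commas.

  step 0 ⇒ step 1: DBDD ⇒ CCB·ABA·CCB·CCB
    B ↦ ABA
    D ↦ CCB
    A ↦ D  (constrained at step 1)
    C ↦ BA  (constrained at step 1)

A->D, B->ABA, C->BA, D->CCB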